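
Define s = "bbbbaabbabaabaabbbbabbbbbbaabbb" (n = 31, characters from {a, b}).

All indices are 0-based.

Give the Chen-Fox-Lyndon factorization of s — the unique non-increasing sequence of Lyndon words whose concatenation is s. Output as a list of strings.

["b", "b", "b", "b", "aabbab", "aabaabbbbabbbbbbaabbb"]

emit factor 1: 'b' (i=0, period=1)
emit factor 2: 'b' (i=1, period=1)
emit factor 3: 'b' (i=2, period=1)
emit factor 4: 'b' (i=3, period=1)
emit factor 5: 'aabbab' (i=4, period=6)
emit factor 6: 'aabaabbbbabbbbbbaabbb' (i=10, period=21)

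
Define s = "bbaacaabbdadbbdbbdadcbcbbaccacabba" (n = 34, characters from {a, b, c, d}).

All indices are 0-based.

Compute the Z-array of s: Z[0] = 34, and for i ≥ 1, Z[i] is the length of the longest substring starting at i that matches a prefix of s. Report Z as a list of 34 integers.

[34, 1, 0, 0, 0, 0, 0, 2, 1, 0, 0, 0, 2, 1, 0, 2, 1, 0, 0, 0, 0, 1, 0, 3, 1, 0, 0, 0, 0, 0, 0, 3, 1, 0]

Z[0]=34
i=1: i≥r, start 0; Z[1]=1 grow→box=[1,2)
i=2: i≥r, start 0; Z[2]=0
i=3: i≥r, start 0; Z[3]=0
i=4: i≥r, start 0; Z[4]=0
i=5: i≥r, start 0; Z[5]=0
i=6: i≥r, start 0; Z[6]=0
i=7: i≥r, start 0; Z[7]=2 grow→box=[7,9)
i=8: min(r-i=1, Z[1]=1)=1; Z[8]=1
i=9: i≥r, start 0; Z[9]=0
i=10: i≥r, start 0; Z[10]=0
i=11: i≥r, start 0; Z[11]=0
i=12: i≥r, start 0; Z[12]=2 grow→box=[12,14)
i=13: min(r-i=1, Z[1]=1)=1; Z[13]=1
i=14: i≥r, start 0; Z[14]=0
i=15: i≥r, start 0; Z[15]=2 grow→box=[15,17)
i=16: min(r-i=1, Z[1]=1)=1; Z[16]=1
i=17: i≥r, start 0; Z[17]=0
i=18: i≥r, start 0; Z[18]=0
i=19: i≥r, start 0; Z[19]=0
i=20: i≥r, start 0; Z[20]=0
i=21: i≥r, start 0; Z[21]=1 grow→box=[21,22)
i=22: i≥r, start 0; Z[22]=0
i=23: i≥r, start 0; Z[23]=3 grow→box=[23,26)
i=24: min(r-i=2, Z[1]=1)=1; Z[24]=1
i=25: min(r-i=1, Z[2]=0)=0; Z[25]=0
i=26: i≥r, start 0; Z[26]=0
i=27: i≥r, start 0; Z[27]=0
i=28: i≥r, start 0; Z[28]=0
i=29: i≥r, start 0; Z[29]=0
i=30: i≥r, start 0; Z[30]=0
i=31: i≥r, start 0; Z[31]=3 grow→box=[31,34)
i=32: min(r-i=2, Z[1]=1)=1; Z[32]=1
i=33: min(r-i=1, Z[2]=0)=0; Z[33]=0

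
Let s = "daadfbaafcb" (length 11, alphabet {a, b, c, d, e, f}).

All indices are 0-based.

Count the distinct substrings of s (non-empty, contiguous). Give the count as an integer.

rank | idx | suffix
   0 |   1 | aadfbaafcb
   1 |   6 | aafcb
   2 |   2 | adfbaafcb
   3 |   7 | afcb
   4 |  10 | b
   5 |   5 | baafcb
   6 |   9 | cb
   7 |   0 | daadfbaafcb
   8 |   3 | dfbaafcb
   9 |   4 | fbaafcb
  10 |   8 | fcb

SA = [1, 6, 2, 7, 10, 5, 9, 0, 3, 4, 8]
rank  pair      lcp
   1  s[1:],s[6:]  2  'aa'
   2  s[6:],s[2:]  1  'a'
   3  s[2:],s[7:]  1  'a'
   4  s[7:],s[10:]  0  ''
   5  s[10:],s[5:]  1  'b'
   6  s[5:],s[9:]  0  ''
   7  s[9:],s[0:]  0  ''
   8  s[0:],s[3:]  1  'd'
   9  s[3:],s[4:]  0  ''
  10  s[4:],s[8:]  1  'f'

n(n+1)/2 = 11·12/2 = 66
Σ LCP = 0 + 2 + 1 + 1 + 0 + 1 + 0 + 0 + 1 + 0 + 1 = 7
distinct = 66 − 7 = 59

59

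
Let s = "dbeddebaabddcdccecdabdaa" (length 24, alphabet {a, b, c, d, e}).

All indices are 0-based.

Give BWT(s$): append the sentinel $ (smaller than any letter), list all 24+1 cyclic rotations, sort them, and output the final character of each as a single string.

rank  rotation                   last
    0  $dbeddebaabddcdccecdabdaa  a
    1  a$dbeddebaabddcdccecdabda  a
    2  aa$dbeddebaabddcdccecdabd  d
    3  aabddcdccecdabdaa$dbeddeb  b
    4  abdaa$dbeddebaabddcdccecd  d
    5  abddcdccecdabdaa$dbeddeba  a
    6  baabddcdccecdabdaa$dbedde  e
    7  bdaa$dbeddebaabddcdccecda  a
    8  bddcdccecdabdaa$dbeddebaa  a
    9  beddebaabddcdccecdabdaa$d  d
   10  ccecdabdaa$dbeddebaabddcd  d
   11  cdabdaa$dbeddebaabddcdcce  e
   12  cdccecdabdaa$dbeddebaabdd  d
   13  cecdabdaa$dbeddebaabddcdc  c
   14  daa$dbeddebaabddcdccecdab  b
   15  dabdaa$dbeddebaabddcdccec  c
   16  dbeddebaabddcdccecdabdaa$  $
   17  dccecdabdaa$dbeddebaabddc  c
   18  dcdccecdabdaa$dbeddebaabd  d
   19  ddcdccecdabdaa$dbeddebaab  b
   20  ddebaabddcdccecdabdaa$dbe  e
   21  debaabddcdccecdabdaa$dbed  d
   22  ebaabddcdccecdabdaa$dbedd  d
   23  ecdabdaa$dbeddebaabddcdcc  c
   24  eddebaabddcdccecdabdaa$db  b

aadbdaeaaddedcbc$cdbeddcb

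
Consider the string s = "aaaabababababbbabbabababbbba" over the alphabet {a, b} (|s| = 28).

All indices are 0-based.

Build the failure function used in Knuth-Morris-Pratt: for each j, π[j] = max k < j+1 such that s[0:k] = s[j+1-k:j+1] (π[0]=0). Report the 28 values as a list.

π[0] = 0
j=1 s[j]='a': π[1]=1 (border 'a')
j=2 s[j]='a': π[2]=2 (border 'aa')
j=3 s[j]='a': π[3]=3 (border 'aaa')
j=4 s[j]='b': k: 3→2→1→0; π[4]=0 (border '')
j=5 s[j]='a': π[5]=1 (border 'a')
j=6 s[j]='b': k: 1→0; π[6]=0 (border '')
j=7 s[j]='a': π[7]=1 (border 'a')
j=8 s[j]='b': k: 1→0; π[8]=0 (border '')
j=9 s[j]='a': π[9]=1 (border 'a')
j=10 s[j]='b': k: 1→0; π[10]=0 (border '')
j=11 s[j]='a': π[11]=1 (border 'a')
j=12 s[j]='b': k: 1→0; π[12]=0 (border '')
j=13 s[j]='b': π[13]=0 (border '')
j=14 s[j]='b': π[14]=0 (border '')
j=15 s[j]='a': π[15]=1 (border 'a')
j=16 s[j]='b': k: 1→0; π[16]=0 (border '')
j=17 s[j]='b': π[17]=0 (border '')
j=18 s[j]='a': π[18]=1 (border 'a')
j=19 s[j]='b': k: 1→0; π[19]=0 (border '')
j=20 s[j]='a': π[20]=1 (border 'a')
j=21 s[j]='b': k: 1→0; π[21]=0 (border '')
j=22 s[j]='a': π[22]=1 (border 'a')
j=23 s[j]='b': k: 1→0; π[23]=0 (border '')
j=24 s[j]='b': π[24]=0 (border '')
j=25 s[j]='b': π[25]=0 (border '')
j=26 s[j]='b': π[26]=0 (border '')
j=27 s[j]='a': π[27]=1 (border 'a')

[0, 1, 2, 3, 0, 1, 0, 1, 0, 1, 0, 1, 0, 0, 0, 1, 0, 0, 1, 0, 1, 0, 1, 0, 0, 0, 0, 1]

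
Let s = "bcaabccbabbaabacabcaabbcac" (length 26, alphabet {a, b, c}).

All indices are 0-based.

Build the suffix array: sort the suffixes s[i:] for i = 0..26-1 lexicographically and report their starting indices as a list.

[11, 19, 2, 12, 8, 20, 16, 3, 24, 14, 10, 7, 13, 9, 21, 17, 0, 22, 4, 25, 18, 1, 15, 23, 6, 5]

sorted suffixes:
  #0 SA[0]=11  'aabacabcaabbcac'
  #1 SA[1]=19  'aabbcac'
  #2 SA[2]=2  'aabccbabbaabacabcaabbcac'
  #3 SA[3]=12  'abacabcaabbcac'
  #4 SA[4]=8  'abbaabacabcaabbcac'
  #5 SA[5]=20  'abbcac'
  #6 SA[6]=16  'abcaabbcac'
  #7 SA[7]=3  'abccbabbaabacabcaabbcac'
  #8 SA[8]=24  'ac'
  #9 SA[9]=14  'acabcaabbcac'
  #10 SA[10]=10  'baabacabcaabbcac'
  #11 SA[11]=7  'babbaabacabcaabbcac'
  #12 SA[12]=13  'bacabcaabbcac'
  #13 SA[13]=9  'bbaabacabcaabbcac'
  #14 SA[14]=21  'bbcac'
  #15 SA[15]=17  'bcaabbcac'
  #16 SA[16]=0  'bcaabccbabbaabacabcaabbcac'
  #17 SA[17]=22  'bcac'
  #18 SA[18]=4  'bccbabbaabacabcaabbcac'
  #19 SA[19]=25  'c'
  #20 SA[20]=18  'caabbcac'
  #21 SA[21]=1  'caabccbabbaabacabcaabbcac'
  #22 SA[22]=15  'cabcaabbcac'
  #23 SA[23]=23  'cac'
  #24 SA[24]=6  'cbabbaabacabcaabbcac'
  #25 SA[25]=5  'ccbabbaabacabcaabbcac'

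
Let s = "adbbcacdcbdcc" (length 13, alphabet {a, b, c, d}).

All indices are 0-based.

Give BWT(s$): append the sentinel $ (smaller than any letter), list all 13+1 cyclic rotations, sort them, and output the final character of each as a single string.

cc$dbccbddaacb

rank  rotation        last
    0  $adbbcacdcbdcc  c
    1  acdcbdcc$adbbc  c
    2  adbbcacdcbdcc$  $
    3  bbcacdcbdcc$ad  d
    4  bcacdcbdcc$adb  b
    5  bdcc$adbbcacdc  c
    6  c$adbbcacdcbdc  c
    7  cacdcbdcc$adbb  b
    8  cbdcc$adbbcacd  d
    9  cc$adbbcacdcbd  d
   10  cdcbdcc$adbbca  a
   11  dbbcacdcbdcc$a  a
   12  dcbdcc$adbbcac  c
   13  dcc$adbbcacdcb  b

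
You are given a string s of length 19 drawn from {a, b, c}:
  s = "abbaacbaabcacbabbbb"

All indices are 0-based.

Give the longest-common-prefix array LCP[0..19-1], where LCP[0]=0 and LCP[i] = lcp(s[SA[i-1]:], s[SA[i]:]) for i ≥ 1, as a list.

[0, 2, 1, 3, 2, 1, 4, 0, 1, 3, 2, 1, 2, 2, 3, 1, 0, 1, 3]

rank | idx | suffix
   0 |   7 | aabcacbabbbb
   1 |   3 | aacbaabcacbabbbb
   2 |   0 | abbaacbaabcacbabbbb
   3 |  14 | abbbb
   4 |   8 | abcacbabbbb
   5 |   4 | acbaabcacbabbbb
   6 |  11 | acbabbbb
   7 |  18 | b
   8 |   6 | baabcacbabbbb
   9 |   2 | baacbaabcacbabbbb
  10 |  13 | babbbb
  11 |  17 | bb
  12 |   1 | bbaacbaabcacbabbbb
  13 |  16 | bbb
  14 |  15 | bbbb
  15 |   9 | bcacbabbbb
  16 |  10 | cacbabbbb
  17 |   5 | cbaabcacbabbbb
  18 |  12 | cbabbbb

SA = [7, 3, 0, 14, 8, 4, 11, 18, 6, 2, 13, 17, 1, 16, 15, 9, 10, 5, 12]
i: (SA[i-1],SA[i]) lcp shared
  1: (7,3) 2 'aa'
  2: (3,0) 1 'a'
  3: (0,14) 3 'abb'
  4: (14,8) 2 'ab'
  5: (8,4) 1 'a'
  6: (4,11) 4 'acba'
  7: (11,18) 0 ''
  8: (18,6) 1 'b'
  9: (6,2) 3 'baa'
  10: (2,13) 2 'ba'
  11: (13,17) 1 'b'
  12: (17,1) 2 'bb'
  13: (1,16) 2 'bb'
  14: (16,15) 3 'bbb'
  15: (15,9) 1 'b'
  16: (9,10) 0 ''
  17: (10,5) 1 'c'
  18: (5,12) 3 'cba'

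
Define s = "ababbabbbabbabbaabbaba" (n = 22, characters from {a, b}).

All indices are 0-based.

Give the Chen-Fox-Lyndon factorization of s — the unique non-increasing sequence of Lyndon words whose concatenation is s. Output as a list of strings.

emit factor 1: 'ababbabbbabbabb' (i=0, period=15)
emit factor 2: 'aabbab' (i=15, period=6)
emit factor 3: 'a' (i=21, period=1)

["ababbabbbabbabb", "aabbab", "a"]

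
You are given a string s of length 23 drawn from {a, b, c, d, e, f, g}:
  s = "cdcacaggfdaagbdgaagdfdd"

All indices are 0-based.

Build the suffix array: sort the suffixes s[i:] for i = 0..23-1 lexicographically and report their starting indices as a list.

rank→(start, suffix):
  0 → (10, 'aagbdgaagdfdd')
  1 → (16, 'aagdfdd')
  2 → (3, 'acaggfdaagbdgaagdfdd')
  3 → (11, 'agbdgaagdfdd')
  4 → (17, 'agdfdd')
  5 → (5, 'aggfdaagbdgaagdfdd')
  6 → (13, 'bdgaagdfdd')
  7 → (2, 'cacaggfdaagbdgaagdfdd')
  8 → (4, 'caggfdaagbdgaagdfdd')
  9 → (0, 'cdcacaggfdaagbdgaagdfdd')
  10 → (22, 'd')
  11 → (9, 'daagbdgaagdfdd')
  12 → (1, 'dcacaggfdaagbdgaagdfdd')
  13 → (21, 'dd')
  14 → (19, 'dfdd')
  15 → (14, 'dgaagdfdd')
  16 → (8, 'fdaagbdgaagdfdd')
  17 → (20, 'fdd')
  18 → (15, 'gaagdfdd')
  19 → (12, 'gbdgaagdfdd')
  20 → (18, 'gdfdd')
  21 → (7, 'gfdaagbdgaagdfdd')
  22 → (6, 'ggfdaagbdgaagdfdd')

[10, 16, 3, 11, 17, 5, 13, 2, 4, 0, 22, 9, 1, 21, 19, 14, 8, 20, 15, 12, 18, 7, 6]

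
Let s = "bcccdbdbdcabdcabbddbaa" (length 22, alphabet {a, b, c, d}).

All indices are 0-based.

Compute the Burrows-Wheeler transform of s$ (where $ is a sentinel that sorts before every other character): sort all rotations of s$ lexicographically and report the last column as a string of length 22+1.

aabccda$dadbddbccdcbbbb

rank  rotation                 last
    0  $bcccdbdbdcabdcabbddbaa  a
    1  a$bcccdbdbdcabdcabbddba  a
    2  aa$bcccdbdbdcabdcabbddb  b
    3  abbddbaa$bcccdbdbdcabdc  c
    4  abdcabbddbaa$bcccdbdbdc  c
    5  baa$bcccdbdbdcabdcabbdd  d
    6  bbddbaa$bcccdbdbdcabdca  a
    7  bcccdbdbdcabdcabbddbaa$  $
    8  bdbdcabdcabbddbaa$bcccd  d
    9  bdcabbddbaa$bcccdbdbdca  a
   10  bdcabdcabbddbaa$bcccdbd  d
   11  bddbaa$bcccdbdbdcabdcab  b
   12  cabbddbaa$bcccdbdbdcabd  d
   13  cabdcabbddbaa$bcccdbdbd  d
   14  cccdbdbdcabdcabbddbaa$b  b
   15  ccdbdbdcabdcabbddbaa$bc  c
   16  cdbdbdcabdcabbddbaa$bcc  c
   17  dbaa$bcccdbdbdcabdcabbd  d
   18  dbdbdcabdcabbddbaa$bccc  c
   19  dbdcabdcabbddbaa$bcccdb  b
   20  dcabbddbaa$bcccdbdbdcab  b
   21  dcabdcabbddbaa$bcccdbdb  b
   22  ddbaa$bcccdbdbdcabdcabb  b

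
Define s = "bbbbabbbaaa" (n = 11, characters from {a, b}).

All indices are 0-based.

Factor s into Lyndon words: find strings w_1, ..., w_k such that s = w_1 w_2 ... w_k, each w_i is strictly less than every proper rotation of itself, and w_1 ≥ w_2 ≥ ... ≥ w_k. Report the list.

emit factor 1: 'b' (i=0, period=1)
emit factor 2: 'b' (i=1, period=1)
emit factor 3: 'b' (i=2, period=1)
emit factor 4: 'b' (i=3, period=1)
emit factor 5: 'abbb' (i=4, period=4)
emit factor 6: 'a' (i=8, period=1)
emit factor 7: 'a' (i=9, period=1)
emit factor 8: 'a' (i=10, period=1)

["b", "b", "b", "b", "abbb", "a", "a", "a"]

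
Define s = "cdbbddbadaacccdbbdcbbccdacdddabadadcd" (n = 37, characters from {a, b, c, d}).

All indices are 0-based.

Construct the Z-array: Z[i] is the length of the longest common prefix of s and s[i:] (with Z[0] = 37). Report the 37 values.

Z[0]=37
i=1: i≥r, start 0; Z[1]=0
i=2: i≥r, start 0; Z[2]=0
i=3: i≥r, start 0; Z[3]=0
i=4: i≥r, start 0; Z[4]=0
i=5: i≥r, start 0; Z[5]=0
i=6: i≥r, start 0; Z[6]=0
i=7: i≥r, start 0; Z[7]=0
i=8: i≥r, start 0; Z[8]=0
i=9: i≥r, start 0; Z[9]=0
i=10: i≥r, start 0; Z[10]=0
i=11: i≥r, start 0; Z[11]=1 extend→box=[11,12)
i=12: i≥r, start 0; Z[12]=1 extend→box=[12,13)
i=13: i≥r, start 0; Z[13]=5 extend→box=[13,18)
i=14: min(r-i=4, Z[1]=0)=0; Z[14]=0
i=15: min(r-i=3, Z[2]=0)=0; Z[15]=0
i=16: min(r-i=2, Z[3]=0)=0; Z[16]=0
i=17: min(r-i=1, Z[4]=0)=0; Z[17]=0
i=18: i≥r, start 0; Z[18]=1 extend→box=[18,19)
i=19: i≥r, start 0; Z[19]=0
i=20: i≥r, start 0; Z[20]=0
i=21: i≥r, start 0; Z[21]=1 extend→box=[21,22)
i=22: i≥r, start 0; Z[22]=2 extend→box=[22,24)
i=23: min(r-i=1, Z[1]=0)=0; Z[23]=0
i=24: i≥r, start 0; Z[24]=0
i=25: i≥r, start 0; Z[25]=2 extend→box=[25,27)
i=26: min(r-i=1, Z[1]=0)=0; Z[26]=0
i=27: i≥r, start 0; Z[27]=0
i=28: i≥r, start 0; Z[28]=0
i=29: i≥r, start 0; Z[29]=0
i=30: i≥r, start 0; Z[30]=0
i=31: i≥r, start 0; Z[31]=0
i=32: i≥r, start 0; Z[32]=0
i=33: i≥r, start 0; Z[33]=0
i=34: i≥r, start 0; Z[34]=0
i=35: i≥r, start 0; Z[35]=2 extend→box=[35,37)
i=36: min(r-i=1, Z[1]=0)=0; Z[36]=0

[37, 0, 0, 0, 0, 0, 0, 0, 0, 0, 0, 1, 1, 5, 0, 0, 0, 0, 1, 0, 0, 1, 2, 0, 0, 2, 0, 0, 0, 0, 0, 0, 0, 0, 0, 2, 0]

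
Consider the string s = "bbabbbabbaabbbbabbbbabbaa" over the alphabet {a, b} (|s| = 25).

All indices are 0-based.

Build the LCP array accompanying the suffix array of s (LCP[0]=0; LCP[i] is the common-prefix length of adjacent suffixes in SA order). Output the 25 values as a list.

[0, 1, 2, 1, 5, 3, 4, 8, 0, 3, 2, 6, 4, 5, 1, 4, 3, 7, 5, 6, 2, 8, 6, 3, 7]

sorted suffixes:
  #0 SA[0]=24  'a'
  #1 SA[1]=23  'aa'
  #2 SA[2]=9  'aabbbbabbbbabbaa'
  #3 SA[3]=20  'abbaa'
  #4 SA[4]=6  'abbaabbbbabbbbabbaa'
  #5 SA[5]=2  'abbbabbaabbbbabbbbabbaa'
  #6 SA[6]=15  'abbbbabbaa'
  #7 SA[7]=10  'abbbbabbbbabbaa'
  #8 SA[8]=22  'baa'
  #9 SA[9]=8  'baabbbbabbbbabbaa'
  #10 SA[10]=19  'babbaa'
  #11 SA[11]=5  'babbaabbbbabbbbabbaa'
  #12 SA[12]=1  'babbbabbaabbbbabbbbabbaa'
  #13 SA[13]=14  'babbbbabbaa'
  #14 SA[14]=21  'bbaa'
  #15 SA[15]=7  'bbaabbbbabbbbabbaa'
  #16 SA[16]=18  'bbabbaa'
  #17 SA[17]=4  'bbabbaabbbbabbbbabbaa'
  #18 SA[18]=0  'bbabbbabbaabbbbabbbbabbaa'
  #19 SA[19]=13  'bbabbbbabbaa'
  #20 SA[20]=17  'bbbabbaa'
  #21 SA[21]=3  'bbbabbaabbbbabbbbabbaa'
  #22 SA[22]=12  'bbbabbbbabbaa'
  #23 SA[23]=16  'bbbbabbaa'
  #24 SA[24]=11  'bbbbabbbbabbaa'

SA = [24, 23, 9, 20, 6, 2, 15, 10, 22, 8, 19, 5, 1, 14, 21, 7, 18, 4, 0, 13, 17, 3, 12, 16, 11]
rank  pair      lcp
   1  s[24:],s[23:]  1  'a'
   2  s[23:],s[9:]  2  'aa'
   3  s[9:],s[20:]  1  'a'
   4  s[20:],s[6:]  5  'abbaa'
   5  s[6:],s[2:]  3  'abb'
   6  s[2:],s[15:]  4  'abbb'
   7  s[15:],s[10:]  8  'abbbbabb'
   8  s[10:],s[22:]  0  ''
   9  s[22:],s[8:]  3  'baa'
  10  s[8:],s[19:]  2  'ba'
  11  s[19:],s[5:]  6  'babbaa'
  12  s[5:],s[1:]  4  'babb'
  13  s[1:],s[14:]  5  'babbb'
  14  s[14:],s[21:]  1  'b'
  15  s[21:],s[7:]  4  'bbaa'
  16  s[7:],s[18:]  3  'bba'
  17  s[18:],s[4:]  7  'bbabbaa'
  18  s[4:],s[0:]  5  'bbabb'
  19  s[0:],s[13:]  6  'bbabbb'
  20  s[13:],s[17:]  2  'bb'
  21  s[17:],s[3:]  8  'bbbabbaa'
  22  s[3:],s[12:]  6  'bbbabb'
  23  s[12:],s[16:]  3  'bbb'
  24  s[16:],s[11:]  7  'bbbbabb'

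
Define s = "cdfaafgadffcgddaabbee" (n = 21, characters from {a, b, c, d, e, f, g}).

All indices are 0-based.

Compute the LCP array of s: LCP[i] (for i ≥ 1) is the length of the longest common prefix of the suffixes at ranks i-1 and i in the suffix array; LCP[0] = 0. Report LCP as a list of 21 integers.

rank | idx | suffix
   0 |  15 | aabbee
   1 |   3 | aafgadffcgddaabbee
   2 |  16 | abbee
   3 |   7 | adffcgddaabbee
   4 |   4 | afgadffcgddaabbee
   5 |  17 | bbee
   6 |  18 | bee
   7 |   0 | cdfaafgadffcgddaabbee
   8 |  11 | cgddaabbee
   9 |  14 | daabbee
  10 |  13 | ddaabbee
  11 |   1 | dfaafgadffcgddaabbee
  12 |   8 | dffcgddaabbee
  13 |  20 | e
  14 |  19 | ee
  15 |   2 | faafgadffcgddaabbee
  16 |  10 | fcgddaabbee
  17 |   9 | ffcgddaabbee
  18 |   5 | fgadffcgddaabbee
  19 |   6 | gadffcgddaabbee
  20 |  12 | gddaabbee

SA = [15, 3, 16, 7, 4, 17, 18, 0, 11, 14, 13, 1, 8, 20, 19, 2, 10, 9, 5, 6, 12]
[i] adj suffixes → lcp
  [1] 15/3 → 2 ('aa')
  [2] 3/16 → 1 ('a')
  [3] 16/7 → 1 ('a')
  [4] 7/4 → 1 ('a')
  [5] 4/17 → 0 ('')
  [6] 17/18 → 1 ('b')
  [7] 18/0 → 0 ('')
  [8] 0/11 → 1 ('c')
  [9] 11/14 → 0 ('')
  [10] 14/13 → 1 ('d')
  [11] 13/1 → 1 ('d')
  [12] 1/8 → 2 ('df')
  [13] 8/20 → 0 ('')
  [14] 20/19 → 1 ('e')
  [15] 19/2 → 0 ('')
  [16] 2/10 → 1 ('f')
  [17] 10/9 → 1 ('f')
  [18] 9/5 → 1 ('f')
  [19] 5/6 → 0 ('')
  [20] 6/12 → 1 ('g')

[0, 2, 1, 1, 1, 0, 1, 0, 1, 0, 1, 1, 2, 0, 1, 0, 1, 1, 1, 0, 1]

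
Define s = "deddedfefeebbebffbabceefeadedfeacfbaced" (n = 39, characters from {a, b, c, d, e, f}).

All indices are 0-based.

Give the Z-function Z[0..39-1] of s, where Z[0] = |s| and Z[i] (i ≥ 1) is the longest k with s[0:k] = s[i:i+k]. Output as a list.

Z[0]=39
i=1: outside box; Z[1]=0
i=2: outside box; Z[2]=1 extend→box=[2,3)
i=3: outside box; Z[3]=3 extend→box=[3,6)
i=4: min(r-i=2, Z[1]=0)=0; Z[4]=0
i=5: min(r-i=1, Z[2]=1)=1; Z[5]=1
i=6: outside box; Z[6]=0
i=7: outside box; Z[7]=0
i=8: outside box; Z[8]=0
i=9: outside box; Z[9]=0
i=10: outside box; Z[10]=0
i=11: outside box; Z[11]=0
i=12: outside box; Z[12]=0
i=13: outside box; Z[13]=0
i=14: outside box; Z[14]=0
i=15: outside box; Z[15]=0
i=16: outside box; Z[16]=0
i=17: outside box; Z[17]=0
i=18: outside box; Z[18]=0
i=19: outside box; Z[19]=0
i=20: outside box; Z[20]=0
i=21: outside box; Z[21]=0
i=22: outside box; Z[22]=0
i=23: outside box; Z[23]=0
i=24: outside box; Z[24]=0
i=25: outside box; Z[25]=0
i=26: outside box; Z[26]=3 extend→box=[26,29)
i=27: min(r-i=2, Z[1]=0)=0; Z[27]=0
i=28: min(r-i=1, Z[2]=1)=1; Z[28]=1
i=29: outside box; Z[29]=0
i=30: outside box; Z[30]=0
i=31: outside box; Z[31]=0
i=32: outside box; Z[32]=0
i=33: outside box; Z[33]=0
i=34: outside box; Z[34]=0
i=35: outside box; Z[35]=0
i=36: outside box; Z[36]=0
i=37: outside box; Z[37]=0
i=38: outside box; Z[38]=1 extend→box=[38,39)

[39, 0, 1, 3, 0, 1, 0, 0, 0, 0, 0, 0, 0, 0, 0, 0, 0, 0, 0, 0, 0, 0, 0, 0, 0, 0, 3, 0, 1, 0, 0, 0, 0, 0, 0, 0, 0, 0, 1]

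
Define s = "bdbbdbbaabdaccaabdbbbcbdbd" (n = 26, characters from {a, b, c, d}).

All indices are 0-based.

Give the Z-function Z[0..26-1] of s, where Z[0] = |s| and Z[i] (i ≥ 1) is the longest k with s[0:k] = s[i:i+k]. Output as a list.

[26, 0, 1, 4, 0, 1, 1, 0, 0, 2, 0, 0, 0, 0, 0, 0, 4, 0, 1, 1, 1, 0, 3, 0, 2, 0]

Z[0]=26
i=1: i≥r, start 0; Z[1]=0
i=2: i≥r, start 0; Z[2]=1 scan→box=[2,3)
i=3: i≥r, start 0; Z[3]=4 scan→box=[3,7)
i=4: min(r-i=3, Z[1]=0)=0; Z[4]=0
i=5: min(r-i=2, Z[2]=1)=1; Z[5]=1
i=6: min(r-i=1, Z[3]=4)=1; Z[6]=1
i=7: i≥r, start 0; Z[7]=0
i=8: i≥r, start 0; Z[8]=0
i=9: i≥r, start 0; Z[9]=2 scan→box=[9,11)
i=10: min(r-i=1, Z[1]=0)=0; Z[10]=0
i=11: i≥r, start 0; Z[11]=0
i=12: i≥r, start 0; Z[12]=0
i=13: i≥r, start 0; Z[13]=0
i=14: i≥r, start 0; Z[14]=0
i=15: i≥r, start 0; Z[15]=0
i=16: i≥r, start 0; Z[16]=4 scan→box=[16,20)
i=17: min(r-i=3, Z[1]=0)=0; Z[17]=0
i=18: min(r-i=2, Z[2]=1)=1; Z[18]=1
i=19: min(r-i=1, Z[3]=4)=1; Z[19]=1
i=20: i≥r, start 0; Z[20]=1 scan→box=[20,21)
i=21: i≥r, start 0; Z[21]=0
i=22: i≥r, start 0; Z[22]=3 scan→box=[22,25)
i=23: min(r-i=2, Z[1]=0)=0; Z[23]=0
i=24: min(r-i=1, Z[2]=1)=1; Z[24]=2 scan→box=[24,26)
i=25: min(r-i=1, Z[1]=0)=0; Z[25]=0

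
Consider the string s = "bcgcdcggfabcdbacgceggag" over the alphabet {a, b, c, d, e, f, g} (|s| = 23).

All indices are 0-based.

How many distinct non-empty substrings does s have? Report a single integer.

253

rank→(start, suffix):
  0 → (9, 'abcdbacgceggag')
  1 → (14, 'acgceggag')
  2 → (21, 'ag')
  3 → (13, 'bacgceggag')
  4 → (10, 'bcdbacgceggag')
  5 → (0, 'bcgcdcggfabcdbacgceggag')
  6 → (11, 'cdbacgceggag')
  7 → (3, 'cdcggfabcdbacgceggag')
  8 → (17, 'ceggag')
  9 → (1, 'cgcdcggfabcdbacgceggag')
  10 → (15, 'cgceggag')
  11 → (5, 'cggfabcdbacgceggag')
  12 → (12, 'dbacgceggag')
  13 → (4, 'dcggfabcdbacgceggag')
  14 → (18, 'eggag')
  15 → (8, 'fabcdbacgceggag')
  16 → (22, 'g')
  17 → (20, 'gag')
  18 → (2, 'gcdcggfabcdbacgceggag')
  19 → (16, 'gceggag')
  20 → (7, 'gfabcdbacgceggag')
  21 → (19, 'ggag')
  22 → (6, 'ggfabcdbacgceggag')

SA = [9, 14, 21, 13, 10, 0, 11, 3, 17, 1, 15, 5, 12, 4, 18, 8, 22, 20, 2, 16, 7, 19, 6]
[i] adj suffixes → lcp
  [1] 9/14 → 1 ('a')
  [2] 14/21 → 1 ('a')
  [3] 21/13 → 0 ('')
  [4] 13/10 → 1 ('b')
  [5] 10/0 → 2 ('bc')
  [6] 0/11 → 0 ('')
  [7] 11/3 → 2 ('cd')
  [8] 3/17 → 1 ('c')
  [9] 17/1 → 1 ('c')
  [10] 1/15 → 3 ('cgc')
  [11] 15/5 → 2 ('cg')
  [12] 5/12 → 0 ('')
  [13] 12/4 → 1 ('d')
  [14] 4/18 → 0 ('')
  [15] 18/8 → 0 ('')
  [16] 8/22 → 0 ('')
  [17] 22/20 → 1 ('g')
  [18] 20/2 → 1 ('g')
  [19] 2/16 → 2 ('gc')
  [20] 16/7 → 1 ('g')
  [21] 7/19 → 1 ('g')
  [22] 19/6 → 2 ('gg')

n(n+1)/2 = 23·24/2 = 276
Σ LCP = 0 + 1 + 1 + 0 + 1 + 2 + 0 + 2 + 1 + 1 + 3 + 2 + 0 + 1 + 0 + 0 + 0 + 1 + 1 + 2 + 1 + 1 + 2 = 23
distinct = 276 − 23 = 253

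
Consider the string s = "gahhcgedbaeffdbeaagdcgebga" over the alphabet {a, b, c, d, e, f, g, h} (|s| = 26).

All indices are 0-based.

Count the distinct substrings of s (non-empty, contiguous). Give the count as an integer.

328

rank | idx | suffix
   0 |  25 | a
   1 |  16 | aagdcgebga
   2 |   9 | aeffdbeaagdcgebga
   3 |  17 | agdcgebga
   4 |   1 | ahhcgedbaeffdbeaagdcgebga
   5 |   8 | baeffdbeaagdcgebga
   6 |  14 | beaagdcgebga
   7 |  23 | bga
   8 |  20 | cgebga
   9 |   4 | cgedbaeffdbeaagdcgebga
  10 |   7 | dbaeffdbeaagdcgebga
  11 |  13 | dbeaagdcgebga
  12 |  19 | dcgebga
  13 |  15 | eaagdcgebga
  14 |  22 | ebga
  15 |   6 | edbaeffdbeaagdcgebga
  16 |  10 | effdbeaagdcgebga
  17 |  12 | fdbeaagdcgebga
  18 |  11 | ffdbeaagdcgebga
  19 |  24 | ga
  20 |   0 | gahhcgedbaeffdbeaagdcgebga
  21 |  18 | gdcgebga
  22 |  21 | gebga
  23 |   5 | gedbaeffdbeaagdcgebga
  24 |   3 | hcgedbaeffdbeaagdcgebga
  25 |   2 | hhcgedbaeffdbeaagdcgebga

SA = [25, 16, 9, 17, 1, 8, 14, 23, 20, 4, 7, 13, 19, 15, 22, 6, 10, 12, 11, 24, 0, 18, 21, 5, 3, 2]
[i] adj suffixes → lcp
  [1] 25/16 → 1 ('a')
  [2] 16/9 → 1 ('a')
  [3] 9/17 → 1 ('a')
  [4] 17/1 → 1 ('a')
  [5] 1/8 → 0 ('')
  [6] 8/14 → 1 ('b')
  [7] 14/23 → 1 ('b')
  [8] 23/20 → 0 ('')
  [9] 20/4 → 3 ('cge')
  [10] 4/7 → 0 ('')
  [11] 7/13 → 2 ('db')
  [12] 13/19 → 1 ('d')
  [13] 19/15 → 0 ('')
  [14] 15/22 → 1 ('e')
  [15] 22/6 → 1 ('e')
  [16] 6/10 → 1 ('e')
  [17] 10/12 → 0 ('')
  [18] 12/11 → 1 ('f')
  [19] 11/24 → 0 ('')
  [20] 24/0 → 2 ('ga')
  [21] 0/18 → 1 ('g')
  [22] 18/21 → 1 ('g')
  [23] 21/5 → 2 ('ge')
  [24] 5/3 → 0 ('')
  [25] 3/2 → 1 ('h')

n(n+1)/2 = 26·27/2 = 351
Σ LCP = 0 + 1 + 1 + 1 + 1 + 0 + 1 + 1 + 0 + 3 + 0 + 2 + 1 + 0 + 1 + 1 + 1 + 0 + 1 + 0 + 2 + 1 + 1 + 2 + 0 + 1 = 23
distinct = 351 − 23 = 328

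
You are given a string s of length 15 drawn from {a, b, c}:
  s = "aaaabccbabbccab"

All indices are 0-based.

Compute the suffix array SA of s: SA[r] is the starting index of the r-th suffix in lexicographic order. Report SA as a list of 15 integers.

rank | idx | suffix
   0 |   0 | aaaabccbabbccab
   1 |   1 | aaabccbabbccab
   2 |   2 | aabccbabbccab
   3 |  13 | ab
   4 |   8 | abbccab
   5 |   3 | abccbabbccab
   6 |  14 | b
   7 |   7 | babbccab
   8 |   9 | bbccab
   9 |  10 | bccab
  10 |   4 | bccbabbccab
  11 |  12 | cab
  12 |   6 | cbabbccab
  13 |  11 | ccab
  14 |   5 | ccbabbccab

[0, 1, 2, 13, 8, 3, 14, 7, 9, 10, 4, 12, 6, 11, 5]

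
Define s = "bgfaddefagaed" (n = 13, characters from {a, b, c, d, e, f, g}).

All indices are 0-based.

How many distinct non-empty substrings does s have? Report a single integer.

rank→(start, suffix):
  0 → (3, 'addefagaed')
  1 → (10, 'aed')
  2 → (8, 'agaed')
  3 → (0, 'bgfaddefagaed')
  4 → (12, 'd')
  5 → (4, 'ddefagaed')
  6 → (5, 'defagaed')
  7 → (11, 'ed')
  8 → (6, 'efagaed')
  9 → (2, 'faddefagaed')
  10 → (7, 'fagaed')
  11 → (9, 'gaed')
  12 → (1, 'gfaddefagaed')

SA = [3, 10, 8, 0, 12, 4, 5, 11, 6, 2, 7, 9, 1]
rank  pair      lcp
   1  s[3:],s[10:]  1  'a'
   2  s[10:],s[8:]  1  'a'
   3  s[8:],s[0:]  0  ''
   4  s[0:],s[12:]  0  ''
   5  s[12:],s[4:]  1  'd'
   6  s[4:],s[5:]  1  'd'
   7  s[5:],s[11:]  0  ''
   8  s[11:],s[6:]  1  'e'
   9  s[6:],s[2:]  0  ''
  10  s[2:],s[7:]  2  'fa'
  11  s[7:],s[9:]  0  ''
  12  s[9:],s[1:]  1  'g'

n(n+1)/2 = 13·14/2 = 91
Σ LCP = 0 + 1 + 1 + 0 + 0 + 1 + 1 + 0 + 1 + 0 + 2 + 0 + 1 = 8
distinct = 91 − 8 = 83

83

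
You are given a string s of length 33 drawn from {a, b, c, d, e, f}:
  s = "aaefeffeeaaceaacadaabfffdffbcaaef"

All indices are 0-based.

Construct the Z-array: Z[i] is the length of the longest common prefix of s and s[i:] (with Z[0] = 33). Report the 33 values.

[33, 1, 0, 0, 0, 0, 0, 0, 0, 2, 1, 0, 0, 2, 1, 0, 1, 0, 2, 1, 0, 0, 0, 0, 0, 0, 0, 0, 0, 4, 1, 0, 0]

Z[0]=33
i=1: outside box; Z[1]=1 extend→box=[1,2)
i=2: outside box; Z[2]=0
i=3: outside box; Z[3]=0
i=4: outside box; Z[4]=0
i=5: outside box; Z[5]=0
i=6: outside box; Z[6]=0
i=7: outside box; Z[7]=0
i=8: outside box; Z[8]=0
i=9: outside box; Z[9]=2 extend→box=[9,11)
i=10: min(r-i=1, Z[1]=1)=1; Z[10]=1
i=11: outside box; Z[11]=0
i=12: outside box; Z[12]=0
i=13: outside box; Z[13]=2 extend→box=[13,15)
i=14: min(r-i=1, Z[1]=1)=1; Z[14]=1
i=15: outside box; Z[15]=0
i=16: outside box; Z[16]=1 extend→box=[16,17)
i=17: outside box; Z[17]=0
i=18: outside box; Z[18]=2 extend→box=[18,20)
i=19: min(r-i=1, Z[1]=1)=1; Z[19]=1
i=20: outside box; Z[20]=0
i=21: outside box; Z[21]=0
i=22: outside box; Z[22]=0
i=23: outside box; Z[23]=0
i=24: outside box; Z[24]=0
i=25: outside box; Z[25]=0
i=26: outside box; Z[26]=0
i=27: outside box; Z[27]=0
i=28: outside box; Z[28]=0
i=29: outside box; Z[29]=4 extend→box=[29,33)
i=30: min(r-i=3, Z[1]=1)=1; Z[30]=1
i=31: min(r-i=2, Z[2]=0)=0; Z[31]=0
i=32: min(r-i=1, Z[3]=0)=0; Z[32]=0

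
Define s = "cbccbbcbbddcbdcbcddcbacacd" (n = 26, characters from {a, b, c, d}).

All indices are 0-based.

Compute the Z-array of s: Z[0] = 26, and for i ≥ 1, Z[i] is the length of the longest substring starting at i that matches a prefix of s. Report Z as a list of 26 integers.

Z[0]=26
i=1: fresh scan; Z[1]=0
i=2: fresh scan; Z[2]=1 extend→box=[2,3)
i=3: fresh scan; Z[3]=2 extend→box=[3,5)
i=4: min(r-i=1, Z[1]=0)=0; Z[4]=0
i=5: fresh scan; Z[5]=0
i=6: fresh scan; Z[6]=2 extend→box=[6,8)
i=7: min(r-i=1, Z[1]=0)=0; Z[7]=0
i=8: fresh scan; Z[8]=0
i=9: fresh scan; Z[9]=0
i=10: fresh scan; Z[10]=0
i=11: fresh scan; Z[11]=2 extend→box=[11,13)
i=12: min(r-i=1, Z[1]=0)=0; Z[12]=0
i=13: fresh scan; Z[13]=0
i=14: fresh scan; Z[14]=3 extend→box=[14,17)
i=15: min(r-i=2, Z[1]=0)=0; Z[15]=0
i=16: min(r-i=1, Z[2]=1)=1; Z[16]=1
i=17: fresh scan; Z[17]=0
i=18: fresh scan; Z[18]=0
i=19: fresh scan; Z[19]=2 extend→box=[19,21)
i=20: min(r-i=1, Z[1]=0)=0; Z[20]=0
i=21: fresh scan; Z[21]=0
i=22: fresh scan; Z[22]=1 extend→box=[22,23)
i=23: fresh scan; Z[23]=0
i=24: fresh scan; Z[24]=1 extend→box=[24,25)
i=25: fresh scan; Z[25]=0

[26, 0, 1, 2, 0, 0, 2, 0, 0, 0, 0, 2, 0, 0, 3, 0, 1, 0, 0, 2, 0, 0, 1, 0, 1, 0]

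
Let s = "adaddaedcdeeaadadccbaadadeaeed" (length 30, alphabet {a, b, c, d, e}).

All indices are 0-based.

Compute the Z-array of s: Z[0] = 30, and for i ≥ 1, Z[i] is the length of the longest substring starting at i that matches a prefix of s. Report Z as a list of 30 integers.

Z[0]=30
i=1: outside box; Z[1]=0
i=2: outside box; Z[2]=2 grow→box=[2,4)
i=3: min(r-i=1, Z[1]=0)=0; Z[3]=0
i=4: outside box; Z[4]=0
i=5: outside box; Z[5]=1 grow→box=[5,6)
i=6: outside box; Z[6]=0
i=7: outside box; Z[7]=0
i=8: outside box; Z[8]=0
i=9: outside box; Z[9]=0
i=10: outside box; Z[10]=0
i=11: outside box; Z[11]=0
i=12: outside box; Z[12]=1 grow→box=[12,13)
i=13: outside box; Z[13]=4 grow→box=[13,17)
i=14: min(r-i=3, Z[1]=0)=0; Z[14]=0
i=15: min(r-i=2, Z[2]=2)=2; Z[15]=2
i=16: min(r-i=1, Z[3]=0)=0; Z[16]=0
i=17: outside box; Z[17]=0
i=18: outside box; Z[18]=0
i=19: outside box; Z[19]=0
i=20: outside box; Z[20]=1 grow→box=[20,21)
i=21: outside box; Z[21]=4 grow→box=[21,25)
i=22: min(r-i=3, Z[1]=0)=0; Z[22]=0
i=23: min(r-i=2, Z[2]=2)=2; Z[23]=2
i=24: min(r-i=1, Z[3]=0)=0; Z[24]=0
i=25: outside box; Z[25]=0
i=26: outside box; Z[26]=1 grow→box=[26,27)
i=27: outside box; Z[27]=0
i=28: outside box; Z[28]=0
i=29: outside box; Z[29]=0

[30, 0, 2, 0, 0, 1, 0, 0, 0, 0, 0, 0, 1, 4, 0, 2, 0, 0, 0, 0, 1, 4, 0, 2, 0, 0, 1, 0, 0, 0]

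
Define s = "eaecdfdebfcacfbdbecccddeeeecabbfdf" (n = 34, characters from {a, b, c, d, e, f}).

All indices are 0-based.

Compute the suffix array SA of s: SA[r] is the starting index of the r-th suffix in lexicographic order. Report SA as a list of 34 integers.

rank | idx | suffix
   0 |  28 | abbfdf
   1 |  11 | acfbdbecccddeeeecabbfdf
   2 |   1 | aecdfdebfcacfbdbecccddeeeecabbfdf
   3 |  29 | bbfdf
   4 |  14 | bdbecccddeeeecabbfdf
   5 |  16 | becccddeeeecabbfdf
   6 |   8 | bfcacfbdbecccddeeeecabbfdf
   7 |  30 | bfdf
   8 |  27 | cabbfdf
   9 |  10 | cacfbdbecccddeeeecabbfdf
  10 |  18 | cccddeeeecabbfdf
  11 |  19 | ccddeeeecabbfdf
  12 |  20 | cddeeeecabbfdf
  13 |   3 | cdfdebfcacfbdbecccddeeeecabbfdf
  14 |  12 | cfbdbecccddeeeecabbfdf
  15 |  15 | dbecccddeeeecabbfdf
  16 |  21 | ddeeeecabbfdf
  17 |   6 | debfcacfbdbecccddeeeecabbfdf
  18 |  22 | deeeecabbfdf
  19 |  32 | df
  20 |   4 | dfdebfcacfbdbecccddeeeecabbfdf
  21 |   0 | eaecdfdebfcacfbdbecccddeeeecabbfdf
  22 |   7 | ebfcacfbdbecccddeeeecabbfdf
  23 |  26 | ecabbfdf
  24 |  17 | ecccddeeeecabbfdf
  25 |   2 | ecdfdebfcacfbdbecccddeeeecabbfdf
  26 |  25 | eecabbfdf
  27 |  24 | eeecabbfdf
  28 |  23 | eeeecabbfdf
  29 |  33 | f
  30 |  13 | fbdbecccddeeeecabbfdf
  31 |   9 | fcacfbdbecccddeeeecabbfdf
  32 |   5 | fdebfcacfbdbecccddeeeecabbfdf
  33 |  31 | fdf

[28, 11, 1, 29, 14, 16, 8, 30, 27, 10, 18, 19, 20, 3, 12, 15, 21, 6, 22, 32, 4, 0, 7, 26, 17, 2, 25, 24, 23, 33, 13, 9, 5, 31]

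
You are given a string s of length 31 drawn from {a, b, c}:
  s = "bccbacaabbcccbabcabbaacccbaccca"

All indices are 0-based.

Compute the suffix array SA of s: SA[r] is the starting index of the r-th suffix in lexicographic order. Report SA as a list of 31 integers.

rank | idx | suffix
   0 |  30 | a
   1 |   6 | aabbcccbabcabbaacccbaccca
   2 |  20 | aacccbaccca
   3 |  17 | abbaacccbaccca
   4 |   7 | abbcccbabcabbaacccbaccca
   5 |  14 | abcabbaacccbaccca
   6 |   4 | acaabbcccbabcabbaacccbaccca
   7 |  26 | accca
   8 |  21 | acccbaccca
   9 |  19 | baacccbaccca
  10 |  13 | babcabbaacccbaccca
  11 |   3 | bacaabbcccbabcabbaacccbaccca
  12 |  25 | baccca
  13 |  18 | bbaacccbaccca
  14 |   8 | bbcccbabcabbaacccbaccca
  15 |  15 | bcabbaacccbaccca
  16 |   0 | bccbacaabbcccbabcabbaacccbaccca
  17 |   9 | bcccbabcabbaacccbaccca
  18 |  29 | ca
  19 |   5 | caabbcccbabcabbaacccbaccca
  20 |  16 | cabbaacccbaccca
  21 |  12 | cbabcabbaacccbaccca
  22 |   2 | cbacaabbcccbabcabbaacccbaccca
  23 |  24 | cbaccca
  24 |  28 | cca
  25 |  11 | ccbabcabbaacccbaccca
  26 |   1 | ccbacaabbcccbabcabbaacccbaccca
  27 |  23 | ccbaccca
  28 |  27 | ccca
  29 |  10 | cccbabcabbaacccbaccca
  30 |  22 | cccbaccca

[30, 6, 20, 17, 7, 14, 4, 26, 21, 19, 13, 3, 25, 18, 8, 15, 0, 9, 29, 5, 16, 12, 2, 24, 28, 11, 1, 23, 27, 10, 22]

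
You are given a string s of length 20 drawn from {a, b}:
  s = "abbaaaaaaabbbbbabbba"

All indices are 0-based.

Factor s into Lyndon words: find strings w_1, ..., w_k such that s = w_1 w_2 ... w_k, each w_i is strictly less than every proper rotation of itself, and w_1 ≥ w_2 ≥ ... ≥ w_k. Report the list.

emit factor 1: 'abb' (i=0, period=3)
emit factor 2: 'aaaaaaabbbbbabbb' (i=3, period=16)
emit factor 3: 'a' (i=19, period=1)

["abb", "aaaaaaabbbbbabbb", "a"]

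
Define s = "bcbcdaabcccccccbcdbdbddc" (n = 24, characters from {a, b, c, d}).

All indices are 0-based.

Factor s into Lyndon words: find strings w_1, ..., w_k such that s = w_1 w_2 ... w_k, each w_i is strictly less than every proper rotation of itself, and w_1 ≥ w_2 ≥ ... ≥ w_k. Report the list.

["bcbcd", "aabcccccccbcdbdbddc"]

emit factor 1: 'bcbcd' (i=0, period=5)
emit factor 2: 'aabcccccccbcdbdbddc' (i=5, period=19)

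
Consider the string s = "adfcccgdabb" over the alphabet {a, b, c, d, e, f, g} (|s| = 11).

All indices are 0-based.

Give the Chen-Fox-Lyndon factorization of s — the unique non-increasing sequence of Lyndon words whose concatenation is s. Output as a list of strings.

emit factor 1: 'adfcccgd' (i=0, period=8)
emit factor 2: 'abb' (i=8, period=3)

["adfcccgd", "abb"]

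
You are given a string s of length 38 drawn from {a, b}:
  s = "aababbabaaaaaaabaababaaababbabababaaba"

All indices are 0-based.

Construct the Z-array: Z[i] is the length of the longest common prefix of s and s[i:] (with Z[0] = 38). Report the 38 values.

Z[0]=38
i=1: outside box; Z[1]=1 scan→box=[1,2)
i=2: outside box; Z[2]=0
i=3: outside box; Z[3]=1 scan→box=[3,4)
i=4: outside box; Z[4]=0
i=5: outside box; Z[5]=0
i=6: outside box; Z[6]=1 scan→box=[6,7)
i=7: outside box; Z[7]=0
i=8: outside box; Z[8]=2 scan→box=[8,10)
i=9: min(r-i=1, Z[1]=1)=1; Z[9]=2 scan→box=[9,11)
i=10: min(r-i=1, Z[1]=1)=1; Z[10]=2 scan→box=[10,12)
i=11: min(r-i=1, Z[1]=1)=1; Z[11]=2 scan→box=[11,13)
i=12: min(r-i=1, Z[1]=1)=1; Z[12]=2 scan→box=[12,14)
i=13: min(r-i=1, Z[1]=1)=1; Z[13]=4 scan→box=[13,17)
i=14: min(r-i=3, Z[1]=1)=1; Z[14]=1
i=15: min(r-i=2, Z[2]=0)=0; Z[15]=0
i=16: min(r-i=1, Z[3]=1)=1; Z[16]=5 scan→box=[16,21)
i=17: min(r-i=4, Z[1]=1)=1; Z[17]=1
i=18: min(r-i=3, Z[2]=0)=0; Z[18]=0
i=19: min(r-i=2, Z[3]=1)=1; Z[19]=1
i=20: min(r-i=1, Z[4]=0)=0; Z[20]=0
i=21: outside box; Z[21]=2 scan→box=[21,23)
i=22: min(r-i=1, Z[1]=1)=1; Z[22]=9 scan→box=[22,31)
i=23: min(r-i=8, Z[1]=1)=1; Z[23]=1
i=24: min(r-i=7, Z[2]=0)=0; Z[24]=0
i=25: min(r-i=6, Z[3]=1)=1; Z[25]=1
i=26: min(r-i=5, Z[4]=0)=0; Z[26]=0
i=27: min(r-i=4, Z[5]=0)=0; Z[27]=0
i=28: min(r-i=3, Z[6]=1)=1; Z[28]=1
i=29: min(r-i=2, Z[7]=0)=0; Z[29]=0
i=30: min(r-i=1, Z[8]=2)=1; Z[30]=1
i=31: outside box; Z[31]=0
i=32: outside box; Z[32]=1 scan→box=[32,33)
i=33: outside box; Z[33]=0
i=34: outside box; Z[34]=4 scan→box=[34,38)
i=35: min(r-i=3, Z[1]=1)=1; Z[35]=1
i=36: min(r-i=2, Z[2]=0)=0; Z[36]=0
i=37: min(r-i=1, Z[3]=1)=1; Z[37]=1

[38, 1, 0, 1, 0, 0, 1, 0, 2, 2, 2, 2, 2, 4, 1, 0, 5, 1, 0, 1, 0, 2, 9, 1, 0, 1, 0, 0, 1, 0, 1, 0, 1, 0, 4, 1, 0, 1]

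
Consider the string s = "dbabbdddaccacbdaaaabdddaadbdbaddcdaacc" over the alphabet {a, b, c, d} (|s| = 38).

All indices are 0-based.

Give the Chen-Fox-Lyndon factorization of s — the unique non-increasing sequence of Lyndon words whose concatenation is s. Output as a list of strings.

["d", "b", "abbdddaccacbd", "aaaabdddaadbdbaddcdaacc"]

emit factor 1: 'd' (i=0, period=1)
emit factor 2: 'b' (i=1, period=1)
emit factor 3: 'abbdddaccacbd' (i=2, period=13)
emit factor 4: 'aaaabdddaadbdbaddcdaacc' (i=15, period=23)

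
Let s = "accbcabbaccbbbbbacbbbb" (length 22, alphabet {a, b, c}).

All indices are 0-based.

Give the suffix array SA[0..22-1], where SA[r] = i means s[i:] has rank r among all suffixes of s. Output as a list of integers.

[5, 16, 8, 0, 21, 15, 7, 20, 14, 6, 19, 13, 18, 12, 11, 3, 4, 17, 10, 2, 9, 1]

rank→(start, suffix):
  0 → (5, 'abbaccbbbbbacbbbb')
  1 → (16, 'acbbbb')
  2 → (8, 'accbbbbbacbbbb')
  3 → (0, 'accbcabbaccbbbbbacbbbb')
  4 → (21, 'b')
  5 → (15, 'bacbbbb')
  6 → (7, 'baccbbbbbacbbbb')
  7 → (20, 'bb')
  8 → (14, 'bbacbbbb')
  9 → (6, 'bbaccbbbbbacbbbb')
  10 → (19, 'bbb')
  11 → (13, 'bbbacbbbb')
  12 → (18, 'bbbb')
  13 → (12, 'bbbbacbbbb')
  14 → (11, 'bbbbbacbbbb')
  15 → (3, 'bcabbaccbbbbbacbbbb')
  16 → (4, 'cabbaccbbbbbacbbbb')
  17 → (17, 'cbbbb')
  18 → (10, 'cbbbbbacbbbb')
  19 → (2, 'cbcabbaccbbbbbacbbbb')
  20 → (9, 'ccbbbbbacbbbb')
  21 → (1, 'ccbcabbaccbbbbbacbbbb')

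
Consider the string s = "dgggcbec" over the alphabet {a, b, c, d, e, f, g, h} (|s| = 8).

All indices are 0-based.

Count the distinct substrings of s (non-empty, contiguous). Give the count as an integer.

32

rank | idx | suffix
   0 |   5 | bec
   1 |   7 | c
   2 |   4 | cbec
   3 |   0 | dgggcbec
   4 |   6 | ec
   5 |   3 | gcbec
   6 |   2 | ggcbec
   7 |   1 | gggcbec

SA = [5, 7, 4, 0, 6, 3, 2, 1]
rank  pair      lcp
   1  s[5:],s[7:]  0  ''
   2  s[7:],s[4:]  1  'c'
   3  s[4:],s[0:]  0  ''
   4  s[0:],s[6:]  0  ''
   5  s[6:],s[3:]  0  ''
   6  s[3:],s[2:]  1  'g'
   7  s[2:],s[1:]  2  'gg'

n(n+1)/2 = 8·9/2 = 36
Σ LCP = 0 + 0 + 1 + 0 + 0 + 0 + 1 + 2 = 4
distinct = 36 − 4 = 32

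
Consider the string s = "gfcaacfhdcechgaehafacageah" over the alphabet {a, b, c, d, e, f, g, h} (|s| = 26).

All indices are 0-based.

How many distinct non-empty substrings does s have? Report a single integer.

330

sorted suffixes:
  #0 SA[0]=3  'aacfhdcechgaehafacageah'
  #1 SA[1]=19  'acageah'
  #2 SA[2]=4  'acfhdcechgaehafacageah'
  #3 SA[3]=14  'aehafacageah'
  #4 SA[4]=17  'afacageah'
  #5 SA[5]=21  'ageah'
  #6 SA[6]=24  'ah'
  #7 SA[7]=2  'caacfhdcechgaehafacageah'
  #8 SA[8]=20  'cageah'
  #9 SA[9]=9  'cechgaehafacageah'
  #10 SA[10]=5  'cfhdcechgaehafacageah'
  #11 SA[11]=11  'chgaehafacageah'
  #12 SA[12]=8  'dcechgaehafacageah'
  #13 SA[13]=23  'eah'
  #14 SA[14]=10  'echgaehafacageah'
  #15 SA[15]=15  'ehafacageah'
  #16 SA[16]=18  'facageah'
  #17 SA[17]=1  'fcaacfhdcechgaehafacageah'
  #18 SA[18]=6  'fhdcechgaehafacageah'
  #19 SA[19]=13  'gaehafacageah'
  #20 SA[20]=22  'geah'
  #21 SA[21]=0  'gfcaacfhdcechgaehafacageah'
  #22 SA[22]=25  'h'
  #23 SA[23]=16  'hafacageah'
  #24 SA[24]=7  'hdcechgaehafacageah'
  #25 SA[25]=12  'hgaehafacageah'

SA = [3, 19, 4, 14, 17, 21, 24, 2, 20, 9, 5, 11, 8, 23, 10, 15, 18, 1, 6, 13, 22, 0, 25, 16, 7, 12]
[i] adj suffixes → lcp
  [1] 3/19 → 1 ('a')
  [2] 19/4 → 2 ('ac')
  [3] 4/14 → 1 ('a')
  [4] 14/17 → 1 ('a')
  [5] 17/21 → 1 ('a')
  [6] 21/24 → 1 ('a')
  [7] 24/2 → 0 ('')
  [8] 2/20 → 2 ('ca')
  [9] 20/9 → 1 ('c')
  [10] 9/5 → 1 ('c')
  [11] 5/11 → 1 ('c')
  [12] 11/8 → 0 ('')
  [13] 8/23 → 0 ('')
  [14] 23/10 → 1 ('e')
  [15] 10/15 → 1 ('e')
  [16] 15/18 → 0 ('')
  [17] 18/1 → 1 ('f')
  [18] 1/6 → 1 ('f')
  [19] 6/13 → 0 ('')
  [20] 13/22 → 1 ('g')
  [21] 22/0 → 1 ('g')
  [22] 0/25 → 0 ('')
  [23] 25/16 → 1 ('h')
  [24] 16/7 → 1 ('h')
  [25] 7/12 → 1 ('h')

n(n+1)/2 = 26·27/2 = 351
Σ LCP = 0 + 1 + 2 + 1 + 1 + 1 + 1 + 0 + 2 + 1 + 1 + 1 + 0 + 0 + 1 + 1 + 0 + 1 + 1 + 0 + 1 + 1 + 0 + 1 + 1 + 1 = 21
distinct = 351 − 21 = 330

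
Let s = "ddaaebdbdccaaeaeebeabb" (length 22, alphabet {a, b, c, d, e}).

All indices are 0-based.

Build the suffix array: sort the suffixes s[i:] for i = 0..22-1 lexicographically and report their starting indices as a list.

rank | idx | suffix
   0 |  11 | aaeaeebeabb
   1 |   2 | aaebdbdccaaeaeebeabb
   2 |  19 | abb
   3 |  12 | aeaeebeabb
   4 |   3 | aebdbdccaaeaeebeabb
   5 |  14 | aeebeabb
   6 |  21 | b
   7 |  20 | bb
   8 |   5 | bdbdccaaeaeebeabb
   9 |   7 | bdccaaeaeebeabb
  10 |  17 | beabb
  11 |  10 | caaeaeebeabb
  12 |   9 | ccaaeaeebeabb
  13 |   1 | daaebdbdccaaeaeebeabb
  14 |   6 | dbdccaaeaeebeabb
  15 |   8 | dccaaeaeebeabb
  16 |   0 | ddaaebdbdccaaeaeebeabb
  17 |  18 | eabb
  18 |  13 | eaeebeabb
  19 |   4 | ebdbdccaaeaeebeabb
  20 |  16 | ebeabb
  21 |  15 | eebeabb

[11, 2, 19, 12, 3, 14, 21, 20, 5, 7, 17, 10, 9, 1, 6, 8, 0, 18, 13, 4, 16, 15]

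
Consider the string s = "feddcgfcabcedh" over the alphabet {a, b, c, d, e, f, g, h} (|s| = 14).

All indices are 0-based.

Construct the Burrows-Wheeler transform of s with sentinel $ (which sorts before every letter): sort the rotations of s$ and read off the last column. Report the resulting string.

hcafbddeefcg$cd

rank  rotation         last
    0  $feddcgfcabcedh  h
    1  abcedh$feddcgfc  c
    2  bcedh$feddcgfca  a
    3  cabcedh$feddcgf  f
    4  cedh$feddcgfcab  b
    5  cgfcabcedh$fedd  d
    6  dcgfcabcedh$fed  d
    7  ddcgfcabcedh$fe  e
    8  dh$feddcgfcabce  e
    9  eddcgfcabcedh$f  f
   10  edh$feddcgfcabc  c
   11  fcabcedh$feddcg  g
   12  feddcgfcabcedh$  $
   13  gfcabcedh$feddc  c
   14  h$feddcgfcabced  d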